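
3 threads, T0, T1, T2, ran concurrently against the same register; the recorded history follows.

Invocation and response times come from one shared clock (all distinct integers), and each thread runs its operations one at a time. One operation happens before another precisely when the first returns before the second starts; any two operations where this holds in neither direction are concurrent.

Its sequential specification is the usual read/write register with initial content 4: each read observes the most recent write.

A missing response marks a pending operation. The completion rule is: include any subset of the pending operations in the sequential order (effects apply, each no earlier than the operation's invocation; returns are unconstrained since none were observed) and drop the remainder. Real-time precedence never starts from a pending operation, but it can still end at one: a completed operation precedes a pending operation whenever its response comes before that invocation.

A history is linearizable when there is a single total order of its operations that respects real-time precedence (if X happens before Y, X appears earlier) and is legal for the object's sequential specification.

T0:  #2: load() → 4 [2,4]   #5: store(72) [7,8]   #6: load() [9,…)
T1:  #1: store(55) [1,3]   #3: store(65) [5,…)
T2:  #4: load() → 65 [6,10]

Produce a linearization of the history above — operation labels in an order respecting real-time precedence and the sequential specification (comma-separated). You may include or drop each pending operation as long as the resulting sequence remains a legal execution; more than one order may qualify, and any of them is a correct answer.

#2, #1, #3, #4, #5

step 1: #2 load() → 4 — value 4
step 2: #1 store(55) — value 55
step 3: #3 store(65) (pending, included) — value 65
step 4: #4 load() → 65 — value 65
step 5: #5 store(72) — value 72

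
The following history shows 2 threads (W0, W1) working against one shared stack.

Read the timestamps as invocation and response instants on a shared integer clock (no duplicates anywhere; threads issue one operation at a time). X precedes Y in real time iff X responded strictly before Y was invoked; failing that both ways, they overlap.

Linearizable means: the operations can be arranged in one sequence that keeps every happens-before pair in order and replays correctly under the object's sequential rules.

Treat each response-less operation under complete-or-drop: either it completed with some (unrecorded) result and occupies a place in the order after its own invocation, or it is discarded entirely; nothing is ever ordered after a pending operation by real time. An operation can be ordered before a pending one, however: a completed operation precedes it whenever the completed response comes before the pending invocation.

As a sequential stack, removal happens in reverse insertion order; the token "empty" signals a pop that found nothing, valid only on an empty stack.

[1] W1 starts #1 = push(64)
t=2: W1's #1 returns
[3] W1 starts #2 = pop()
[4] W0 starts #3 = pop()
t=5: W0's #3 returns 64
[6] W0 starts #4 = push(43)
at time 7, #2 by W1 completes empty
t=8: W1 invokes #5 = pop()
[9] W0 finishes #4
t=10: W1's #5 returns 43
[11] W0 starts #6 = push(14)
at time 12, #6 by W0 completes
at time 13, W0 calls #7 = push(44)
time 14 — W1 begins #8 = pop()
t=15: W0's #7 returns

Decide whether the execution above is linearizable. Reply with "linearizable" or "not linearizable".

linearizable

one valid linearization: #1, #3, #2, #4, #5, #6, #7
step 1: #1 push(64) — stack <64>
step 2: #3 pop() → 64 — stack <>
step 3: #2 pop() → empty — stack <>
step 4: #4 push(43) — stack <43>
step 5: #5 pop() → 43 — stack <>
step 6: #6 push(14) — stack <14>
step 7: #7 push(44) — stack <14,44>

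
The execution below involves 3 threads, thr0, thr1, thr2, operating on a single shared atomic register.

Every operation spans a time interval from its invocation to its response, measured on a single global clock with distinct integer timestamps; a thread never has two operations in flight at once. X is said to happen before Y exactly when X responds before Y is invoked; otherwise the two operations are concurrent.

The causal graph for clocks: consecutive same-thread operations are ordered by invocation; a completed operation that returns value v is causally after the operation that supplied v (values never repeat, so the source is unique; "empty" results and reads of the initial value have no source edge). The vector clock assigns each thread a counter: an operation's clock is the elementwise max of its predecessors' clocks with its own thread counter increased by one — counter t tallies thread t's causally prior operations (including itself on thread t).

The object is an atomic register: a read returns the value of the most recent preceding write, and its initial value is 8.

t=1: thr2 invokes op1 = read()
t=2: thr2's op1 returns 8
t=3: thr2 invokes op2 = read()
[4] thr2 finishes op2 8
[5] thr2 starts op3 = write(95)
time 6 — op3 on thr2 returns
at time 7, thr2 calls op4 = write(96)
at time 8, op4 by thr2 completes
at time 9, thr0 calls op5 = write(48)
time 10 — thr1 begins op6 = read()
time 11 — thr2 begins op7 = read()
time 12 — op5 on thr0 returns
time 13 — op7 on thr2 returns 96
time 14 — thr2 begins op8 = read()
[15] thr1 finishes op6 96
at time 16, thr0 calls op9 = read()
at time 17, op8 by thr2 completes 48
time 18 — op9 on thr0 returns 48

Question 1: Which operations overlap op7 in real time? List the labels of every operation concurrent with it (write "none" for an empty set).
Answer: op5, op6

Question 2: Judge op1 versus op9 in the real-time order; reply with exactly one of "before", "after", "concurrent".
Answer: before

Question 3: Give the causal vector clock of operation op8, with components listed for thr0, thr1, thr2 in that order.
Answer: (1, 0, 6)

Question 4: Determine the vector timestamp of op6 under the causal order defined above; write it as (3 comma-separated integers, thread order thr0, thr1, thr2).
Answer: (0, 1, 4)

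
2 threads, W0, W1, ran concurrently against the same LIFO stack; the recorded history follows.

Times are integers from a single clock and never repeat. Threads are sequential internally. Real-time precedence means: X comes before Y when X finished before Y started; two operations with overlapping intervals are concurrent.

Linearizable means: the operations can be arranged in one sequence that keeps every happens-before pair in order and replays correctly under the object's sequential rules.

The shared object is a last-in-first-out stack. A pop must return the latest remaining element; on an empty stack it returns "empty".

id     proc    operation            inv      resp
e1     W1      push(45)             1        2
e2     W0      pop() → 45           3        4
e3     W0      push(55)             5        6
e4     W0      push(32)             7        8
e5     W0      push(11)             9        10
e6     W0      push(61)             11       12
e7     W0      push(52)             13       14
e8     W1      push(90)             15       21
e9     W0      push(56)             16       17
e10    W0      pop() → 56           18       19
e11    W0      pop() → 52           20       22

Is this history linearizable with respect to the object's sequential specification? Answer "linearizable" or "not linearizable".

witness order: e1, e2, e3, e4, e5, e6, e7, e9, e10, e11, e8
step 1: e1 push(45) — stack <45>
step 2: e2 pop() → 45 — stack <>
step 3: e3 push(55) — stack <55>
step 4: e4 push(32) — stack <55,32>
step 5: e5 push(11) — stack <55,32,11>
step 6: e6 push(61) — stack <55,32,11,61>
step 7: e7 push(52) — stack <55,32,11,61,52>
step 8: e9 push(56) — stack <55,32,11,61,52,56>
step 9: e10 pop() → 56 — stack <55,32,11,61,52>
step 10: e11 pop() → 52 — stack <55,32,11,61>
step 11: e8 push(90) — stack <55,32,11,61,90>

linearizable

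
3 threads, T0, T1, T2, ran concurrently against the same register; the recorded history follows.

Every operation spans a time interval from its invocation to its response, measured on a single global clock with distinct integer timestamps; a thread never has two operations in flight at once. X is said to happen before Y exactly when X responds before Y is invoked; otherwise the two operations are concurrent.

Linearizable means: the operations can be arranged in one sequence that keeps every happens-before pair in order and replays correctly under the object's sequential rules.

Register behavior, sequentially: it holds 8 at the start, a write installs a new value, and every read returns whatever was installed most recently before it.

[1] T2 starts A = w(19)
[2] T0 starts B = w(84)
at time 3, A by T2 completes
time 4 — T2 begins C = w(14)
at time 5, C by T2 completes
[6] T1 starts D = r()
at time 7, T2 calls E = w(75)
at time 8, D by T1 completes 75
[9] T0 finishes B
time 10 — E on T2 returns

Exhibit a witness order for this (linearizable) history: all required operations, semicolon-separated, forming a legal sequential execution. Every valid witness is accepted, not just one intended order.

A; B; C; E; D

step 1: A w(19) — value 19
step 2: B w(84) — value 84
step 3: C w(14) — value 14
step 4: E w(75) — value 75
step 5: D r() → 75 — value 75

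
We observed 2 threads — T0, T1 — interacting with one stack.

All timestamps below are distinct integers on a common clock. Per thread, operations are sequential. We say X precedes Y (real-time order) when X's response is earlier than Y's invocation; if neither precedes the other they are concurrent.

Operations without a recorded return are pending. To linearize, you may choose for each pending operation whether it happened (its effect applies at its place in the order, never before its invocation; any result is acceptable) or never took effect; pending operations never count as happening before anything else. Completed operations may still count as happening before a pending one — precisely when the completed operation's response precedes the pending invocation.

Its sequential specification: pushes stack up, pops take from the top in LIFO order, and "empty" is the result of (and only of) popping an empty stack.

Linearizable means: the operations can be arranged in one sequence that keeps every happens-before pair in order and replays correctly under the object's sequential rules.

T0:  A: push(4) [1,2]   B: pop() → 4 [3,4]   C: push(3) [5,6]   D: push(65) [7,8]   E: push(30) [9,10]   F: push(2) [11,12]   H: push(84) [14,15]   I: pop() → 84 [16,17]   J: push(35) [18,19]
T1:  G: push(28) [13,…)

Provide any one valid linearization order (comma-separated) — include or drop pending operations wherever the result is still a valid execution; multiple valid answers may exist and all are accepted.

A, B, C, D, E, F, G, H, I, J

step 1: A push(4) — stack <4>
step 2: B pop() → 4 — stack <>
step 3: C push(3) — stack <3>
step 4: D push(65) — stack <3,65>
step 5: E push(30) — stack <3,65,30>
step 6: F push(2) — stack <3,65,30,2>
step 7: G push(28) (pending, included) — stack <3,65,30,2,28>
step 8: H push(84) — stack <3,65,30,2,28,84>
step 9: I pop() → 84 — stack <3,65,30,2,28>
step 10: J push(35) — stack <3,65,30,2,28,35>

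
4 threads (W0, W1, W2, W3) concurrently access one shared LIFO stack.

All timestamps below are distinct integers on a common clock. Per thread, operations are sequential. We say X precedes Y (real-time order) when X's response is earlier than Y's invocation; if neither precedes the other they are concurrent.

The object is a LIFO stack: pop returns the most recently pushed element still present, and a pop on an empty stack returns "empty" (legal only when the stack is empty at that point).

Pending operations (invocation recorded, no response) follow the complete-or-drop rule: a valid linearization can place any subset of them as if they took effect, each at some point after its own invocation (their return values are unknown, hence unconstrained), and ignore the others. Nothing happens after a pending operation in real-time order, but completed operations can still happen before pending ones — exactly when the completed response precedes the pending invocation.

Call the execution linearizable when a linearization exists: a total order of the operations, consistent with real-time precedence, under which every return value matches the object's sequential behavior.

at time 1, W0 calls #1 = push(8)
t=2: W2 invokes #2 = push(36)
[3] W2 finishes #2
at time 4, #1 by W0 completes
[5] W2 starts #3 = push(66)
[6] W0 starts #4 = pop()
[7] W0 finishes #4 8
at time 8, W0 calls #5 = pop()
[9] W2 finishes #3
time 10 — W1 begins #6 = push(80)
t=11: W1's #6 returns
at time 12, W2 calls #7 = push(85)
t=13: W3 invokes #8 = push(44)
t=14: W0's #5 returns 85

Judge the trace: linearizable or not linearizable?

one valid linearization: #2, #1, #4, #3, #6, #7, #5
1. #2 push(36), leaving stack <36>
2. #1 push(8), leaving stack <36,8>
3. #4 pop() → 8, leaving stack <36>
4. #3 push(66), leaving stack <36,66>
5. #6 push(80), leaving stack <36,66,80>
6. #7 push(85) (pending, included), leaving stack <36,66,80,85>
7. #5 pop() → 85, leaving stack <36,66,80>

linearizable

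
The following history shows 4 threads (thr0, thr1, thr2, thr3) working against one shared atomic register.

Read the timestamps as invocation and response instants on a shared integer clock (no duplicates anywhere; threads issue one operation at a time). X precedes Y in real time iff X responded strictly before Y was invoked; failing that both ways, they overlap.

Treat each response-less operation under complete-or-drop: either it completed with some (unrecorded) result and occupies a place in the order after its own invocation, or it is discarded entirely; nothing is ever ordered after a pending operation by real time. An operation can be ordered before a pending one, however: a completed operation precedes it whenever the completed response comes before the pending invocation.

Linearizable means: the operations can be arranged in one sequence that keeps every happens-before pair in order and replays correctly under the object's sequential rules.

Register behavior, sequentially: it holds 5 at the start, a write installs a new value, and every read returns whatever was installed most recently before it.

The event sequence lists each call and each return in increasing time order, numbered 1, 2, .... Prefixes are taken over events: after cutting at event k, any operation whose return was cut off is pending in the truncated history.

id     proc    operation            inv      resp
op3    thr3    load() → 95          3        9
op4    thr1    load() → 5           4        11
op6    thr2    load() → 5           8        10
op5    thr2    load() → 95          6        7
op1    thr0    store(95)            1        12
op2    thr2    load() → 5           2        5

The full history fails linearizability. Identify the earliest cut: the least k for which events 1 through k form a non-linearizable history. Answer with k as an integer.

10

events 1..9 are linearizable; a witness order is op2, op1, op3, op4, op5:
1. op2 load() → 5, leaving value 5
2. op1 store(95) (pending, included), leaving value 95
3. op3 load() → 95, leaving value 95
4. op4 load() (pending, included), leaving value 95
5. op5 load() → 95, leaving value 95
include event 10 — op6 responding at 10 — and every candidate order breaks
no escape via the 2 pending operations (op1, op4): every completion choice fails
for example op2, op3, op5, op6 (pending dropped) fails at step 2: op3 load() → 95 is not legal there
for example op2, op5, op3, op6 (pending dropped) fails at step 2: op5 load() → 95 is not legal there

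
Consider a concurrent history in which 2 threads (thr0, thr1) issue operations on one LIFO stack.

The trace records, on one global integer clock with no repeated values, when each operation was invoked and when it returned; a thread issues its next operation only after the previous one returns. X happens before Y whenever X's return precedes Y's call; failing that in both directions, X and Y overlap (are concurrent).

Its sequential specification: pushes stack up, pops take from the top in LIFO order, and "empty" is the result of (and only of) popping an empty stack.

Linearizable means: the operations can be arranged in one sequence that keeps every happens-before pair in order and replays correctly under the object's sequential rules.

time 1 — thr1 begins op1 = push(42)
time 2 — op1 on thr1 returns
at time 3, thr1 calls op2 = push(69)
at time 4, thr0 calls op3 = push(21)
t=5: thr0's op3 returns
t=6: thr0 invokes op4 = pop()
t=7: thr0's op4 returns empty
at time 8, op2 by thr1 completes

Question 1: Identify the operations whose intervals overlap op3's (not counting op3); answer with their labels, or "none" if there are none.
op2

concurrent with op3 ([4,5]): every op whose interval crosses 4..5
op1 [1,2]: before
op2 [3,8]: concurrent
op4 [6,7]: after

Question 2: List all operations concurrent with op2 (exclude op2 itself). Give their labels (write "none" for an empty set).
op3, op4

overlap test against op2 [3,8]: concurrent iff the interval meets 3..8
op1 [1,2]: before
op3 [4,5]: concurrent
op4 [6,7]: concurrent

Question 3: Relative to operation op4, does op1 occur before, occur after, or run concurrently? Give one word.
before

op1 spans [1,2], op4 spans [6,7]
resp(op1)=2 < inv(op4)=6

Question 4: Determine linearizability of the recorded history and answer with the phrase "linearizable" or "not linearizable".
not linearizable

through event 6 a valid linearization exists; event 7 (op4 responding at time 7) ends that
exhaustive check: the 3 completed LIFO stack ops admit one real-time order; illegal
no completion choice of the 1 pending operation (op2) rescues it — every subset was tried
sample order op1, op3, op4 (pending dropped) stalls at step 3 — op4 pop() → empty has no legal effect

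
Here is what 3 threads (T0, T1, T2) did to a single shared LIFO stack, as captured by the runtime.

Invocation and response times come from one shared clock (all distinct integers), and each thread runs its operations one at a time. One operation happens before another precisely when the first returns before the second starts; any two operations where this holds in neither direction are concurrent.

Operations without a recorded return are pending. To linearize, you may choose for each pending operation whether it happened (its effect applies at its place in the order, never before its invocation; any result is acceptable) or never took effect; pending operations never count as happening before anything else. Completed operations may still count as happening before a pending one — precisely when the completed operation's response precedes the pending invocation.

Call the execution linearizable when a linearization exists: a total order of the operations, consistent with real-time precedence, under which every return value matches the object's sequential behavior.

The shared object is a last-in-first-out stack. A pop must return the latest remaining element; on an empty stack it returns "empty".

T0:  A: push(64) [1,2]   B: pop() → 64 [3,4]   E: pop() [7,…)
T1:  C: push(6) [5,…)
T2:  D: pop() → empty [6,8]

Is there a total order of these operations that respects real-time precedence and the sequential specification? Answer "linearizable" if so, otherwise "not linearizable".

linearizable

one valid linearization: A, B, C, E, D
1. A push(64), leaving stack <64>
2. B pop() → 64, leaving stack <>
3. C push(6) (pending, included), leaving stack <6>
4. E pop() (pending, included), leaving stack <>
5. D pop() → empty, leaving stack <>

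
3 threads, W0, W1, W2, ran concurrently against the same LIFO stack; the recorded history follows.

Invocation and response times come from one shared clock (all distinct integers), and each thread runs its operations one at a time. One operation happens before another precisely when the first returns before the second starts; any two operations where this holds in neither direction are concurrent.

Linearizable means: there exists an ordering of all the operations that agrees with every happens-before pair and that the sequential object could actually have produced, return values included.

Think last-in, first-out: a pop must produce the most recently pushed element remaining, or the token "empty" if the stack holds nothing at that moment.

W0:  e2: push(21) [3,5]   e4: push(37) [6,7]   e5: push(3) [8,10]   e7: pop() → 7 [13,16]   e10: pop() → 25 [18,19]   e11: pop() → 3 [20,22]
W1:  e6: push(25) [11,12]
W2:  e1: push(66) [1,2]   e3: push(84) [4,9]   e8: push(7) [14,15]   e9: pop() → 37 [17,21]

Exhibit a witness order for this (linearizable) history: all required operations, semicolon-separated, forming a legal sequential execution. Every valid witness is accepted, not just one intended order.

after step 1 (e1 push(66)): stack <66>
after step 2 (e2 push(21)): stack <66,21>
after step 3 (e3 push(84)): stack <66,21,84>
after step 4 (e4 push(37)): stack <66,21,84,37>
after step 5 (e5 push(3)): stack <66,21,84,37,3>
after step 6 (e6 push(25)): stack <66,21,84,37,3,25>
after step 7 (e8 push(7)): stack <66,21,84,37,3,25,7>
after step 8 (e7 pop() → 7): stack <66,21,84,37,3,25>
after step 9 (e10 pop() → 25): stack <66,21,84,37,3>
after step 10 (e11 pop() → 3): stack <66,21,84,37>
after step 11 (e9 pop() → 37): stack <66,21,84>

e1; e2; e3; e4; e5; e6; e8; e7; e10; e11; e9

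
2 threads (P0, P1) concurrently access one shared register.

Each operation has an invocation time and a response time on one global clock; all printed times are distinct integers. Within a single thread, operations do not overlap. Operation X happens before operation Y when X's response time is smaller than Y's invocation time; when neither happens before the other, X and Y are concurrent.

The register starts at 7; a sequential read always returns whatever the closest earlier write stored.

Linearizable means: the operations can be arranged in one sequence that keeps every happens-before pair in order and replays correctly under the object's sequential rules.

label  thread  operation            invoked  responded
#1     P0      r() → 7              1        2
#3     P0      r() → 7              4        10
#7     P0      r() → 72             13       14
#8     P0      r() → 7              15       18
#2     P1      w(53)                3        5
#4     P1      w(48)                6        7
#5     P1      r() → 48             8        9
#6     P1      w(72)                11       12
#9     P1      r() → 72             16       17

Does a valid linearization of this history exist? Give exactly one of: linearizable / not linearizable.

cut after 17 events: linearizable; cut after 18 events (#8 responds, time 18): not linearizable
real-time-consistent orders of the 9 completed operations: 8 — all fail the register replay
one such order, #1, #2, #3, #4, #5, #6, #7, #8, #9, breaks at step 3 where #3 r() → 7 is illegal
one such order, #1, #2, #3, #4, #5, #6, #7, #9, #8, breaks at step 3 where #3 r() → 7 is illegal

not linearizable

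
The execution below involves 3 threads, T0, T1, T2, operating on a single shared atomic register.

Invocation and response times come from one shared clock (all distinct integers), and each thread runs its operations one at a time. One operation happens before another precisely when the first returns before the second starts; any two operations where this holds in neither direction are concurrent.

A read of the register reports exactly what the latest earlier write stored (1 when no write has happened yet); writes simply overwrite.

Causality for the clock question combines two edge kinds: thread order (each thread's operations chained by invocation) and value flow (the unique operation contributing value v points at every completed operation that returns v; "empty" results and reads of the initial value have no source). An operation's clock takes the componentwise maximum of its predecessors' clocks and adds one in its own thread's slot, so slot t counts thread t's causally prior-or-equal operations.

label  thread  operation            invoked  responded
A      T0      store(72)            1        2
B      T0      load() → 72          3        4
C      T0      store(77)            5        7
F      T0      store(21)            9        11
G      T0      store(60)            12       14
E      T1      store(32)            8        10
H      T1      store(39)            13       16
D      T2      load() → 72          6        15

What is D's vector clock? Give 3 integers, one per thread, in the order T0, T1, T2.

VC(E, invoked at 8): no causal predecessors; +1 on T1 → (0, 1, 0)
VC(A, invoked at 1): no causal predecessors; +1 on T0 → (1, 0, 0)
from VC(E)=(0, 1, 0), H (invoked 13) maxes components and bumps T1 → (0, 2, 0)
from VC(A)=(1, 0, 0), D (invoked 6) maxes components and bumps T2 → (1, 0, 1)
from VC(A)=(1, 0, 0), B (invoked 3) maxes components and bumps T0 → (2, 0, 0)
from VC(B)=(2, 0, 0), C (invoked 5) maxes components and bumps T0 → (3, 0, 0)
from VC(C)=(3, 0, 0), F (invoked 9) maxes components and bumps T0 → (4, 0, 0)
from VC(F)=(4, 0, 0), G (invoked 12) maxes components and bumps T0 → (5, 0, 0)
target: VC(D) = (1, 0, 1)

(1, 0, 1)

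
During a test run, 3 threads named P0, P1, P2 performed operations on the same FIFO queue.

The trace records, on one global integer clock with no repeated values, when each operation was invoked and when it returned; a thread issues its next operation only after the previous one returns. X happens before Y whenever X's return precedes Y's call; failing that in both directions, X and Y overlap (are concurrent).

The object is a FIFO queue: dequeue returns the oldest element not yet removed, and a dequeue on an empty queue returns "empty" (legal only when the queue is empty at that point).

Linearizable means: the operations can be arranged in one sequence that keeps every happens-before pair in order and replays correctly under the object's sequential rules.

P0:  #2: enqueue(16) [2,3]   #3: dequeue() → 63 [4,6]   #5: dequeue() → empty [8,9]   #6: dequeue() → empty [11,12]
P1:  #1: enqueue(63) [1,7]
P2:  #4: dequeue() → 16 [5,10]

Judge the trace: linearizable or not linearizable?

one valid linearization: #1, #2, #3, #4, #5, #6
step 1: #1 enqueue(63) — queue <63>
step 2: #2 enqueue(16) — queue <63,16>
step 3: #3 dequeue() → 63 — queue <16>
step 4: #4 dequeue() → 16 — queue <>
step 5: #5 dequeue() → empty — queue <>
step 6: #6 dequeue() → empty — queue <>

linearizable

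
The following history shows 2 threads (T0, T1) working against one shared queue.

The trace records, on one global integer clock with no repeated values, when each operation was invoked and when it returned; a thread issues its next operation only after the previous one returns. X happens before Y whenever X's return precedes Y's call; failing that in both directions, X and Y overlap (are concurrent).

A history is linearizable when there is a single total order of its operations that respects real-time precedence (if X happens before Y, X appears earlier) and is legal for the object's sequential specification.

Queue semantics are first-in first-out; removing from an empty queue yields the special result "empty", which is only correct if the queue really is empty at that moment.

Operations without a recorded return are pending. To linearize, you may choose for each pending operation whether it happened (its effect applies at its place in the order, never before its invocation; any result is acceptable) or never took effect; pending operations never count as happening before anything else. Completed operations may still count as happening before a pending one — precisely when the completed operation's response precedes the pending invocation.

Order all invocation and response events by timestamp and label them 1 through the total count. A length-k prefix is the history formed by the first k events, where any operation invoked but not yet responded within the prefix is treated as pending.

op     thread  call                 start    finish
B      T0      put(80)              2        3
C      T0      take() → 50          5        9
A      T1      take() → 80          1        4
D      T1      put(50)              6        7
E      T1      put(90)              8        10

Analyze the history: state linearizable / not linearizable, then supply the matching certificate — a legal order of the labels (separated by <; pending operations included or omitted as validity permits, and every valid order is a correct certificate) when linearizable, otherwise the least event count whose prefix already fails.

step 1: B put(80) — queue <80>
step 2: A take() → 80 — queue <>
step 3: D put(50) — queue <50>
step 4: C take() → 50 — queue <>
step 5: E put(90) — queue <90>

linearizable — witness: B < A < D < C < E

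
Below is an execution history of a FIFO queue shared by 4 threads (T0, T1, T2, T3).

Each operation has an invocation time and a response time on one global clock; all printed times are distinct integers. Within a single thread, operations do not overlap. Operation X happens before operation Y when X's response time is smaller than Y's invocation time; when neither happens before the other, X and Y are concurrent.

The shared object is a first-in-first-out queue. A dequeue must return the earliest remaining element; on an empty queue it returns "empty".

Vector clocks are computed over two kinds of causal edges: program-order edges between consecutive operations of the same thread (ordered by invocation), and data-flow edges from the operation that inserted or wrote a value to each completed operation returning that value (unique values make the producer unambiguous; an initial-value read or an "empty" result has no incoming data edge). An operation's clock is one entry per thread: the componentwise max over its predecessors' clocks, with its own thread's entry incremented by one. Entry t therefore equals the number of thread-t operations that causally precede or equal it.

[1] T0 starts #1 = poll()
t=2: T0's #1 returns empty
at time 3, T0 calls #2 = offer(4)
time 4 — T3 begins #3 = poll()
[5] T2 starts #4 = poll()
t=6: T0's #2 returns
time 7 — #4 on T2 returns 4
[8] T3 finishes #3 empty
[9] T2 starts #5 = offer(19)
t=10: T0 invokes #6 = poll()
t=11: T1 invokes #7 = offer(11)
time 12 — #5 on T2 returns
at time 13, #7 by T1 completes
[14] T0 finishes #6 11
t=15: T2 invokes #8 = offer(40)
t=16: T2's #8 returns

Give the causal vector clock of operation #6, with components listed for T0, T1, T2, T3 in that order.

(3, 1, 0, 0)

#3 (invocation 4): nothing precedes it; T3's component alone gives (0, 0, 0, 1)
#7 (invocation 11): nothing precedes it; T1's component alone gives (0, 1, 0, 0)
#1 (invocation 1): nothing precedes it; T0's component alone gives (1, 0, 0, 0)
#2, invoked 3, takes VC(#1)=(1, 0, 0, 0) under max, adds 1 for T0 → (2, 0, 0, 0)
#4, invoked 5, takes VC(#2)=(2, 0, 0, 0) under max, adds 1 for T2 → (2, 0, 1, 0)
#5, invoked 9, takes VC(#4)=(2, 0, 1, 0) under max, adds 1 for T2 → (2, 0, 2, 0)
#6, invoked 10, takes VC(#2)=(2, 0, 0, 0), VC(#7)=(0, 1, 0, 0) under max, adds 1 for T0 → (3, 1, 0, 0)
#8, invoked 15, takes VC(#5)=(2, 0, 2, 0) under max, adds 1 for T2 → (2, 0, 3, 0)
target: VC(#6) = (3, 1, 0, 0)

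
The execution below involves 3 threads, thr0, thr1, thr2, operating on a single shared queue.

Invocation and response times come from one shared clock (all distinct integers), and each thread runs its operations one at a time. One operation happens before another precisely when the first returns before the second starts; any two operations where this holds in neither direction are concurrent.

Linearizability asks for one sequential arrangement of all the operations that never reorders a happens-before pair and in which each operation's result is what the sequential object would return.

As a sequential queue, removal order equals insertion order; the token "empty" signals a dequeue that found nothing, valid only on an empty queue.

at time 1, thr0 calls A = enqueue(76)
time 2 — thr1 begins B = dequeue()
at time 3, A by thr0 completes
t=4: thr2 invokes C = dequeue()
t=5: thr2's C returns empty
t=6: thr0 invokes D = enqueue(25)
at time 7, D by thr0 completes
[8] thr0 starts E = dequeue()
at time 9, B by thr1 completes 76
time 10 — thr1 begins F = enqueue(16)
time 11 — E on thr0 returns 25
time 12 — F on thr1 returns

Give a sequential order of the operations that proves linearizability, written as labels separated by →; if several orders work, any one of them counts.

A → B → C → D → E → F

step 1: A enqueue(76) — queue <76>
step 2: B dequeue() → 76 — queue <>
step 3: C dequeue() → empty — queue <>
step 4: D enqueue(25) — queue <25>
step 5: E dequeue() → 25 — queue <>
step 6: F enqueue(16) — queue <16>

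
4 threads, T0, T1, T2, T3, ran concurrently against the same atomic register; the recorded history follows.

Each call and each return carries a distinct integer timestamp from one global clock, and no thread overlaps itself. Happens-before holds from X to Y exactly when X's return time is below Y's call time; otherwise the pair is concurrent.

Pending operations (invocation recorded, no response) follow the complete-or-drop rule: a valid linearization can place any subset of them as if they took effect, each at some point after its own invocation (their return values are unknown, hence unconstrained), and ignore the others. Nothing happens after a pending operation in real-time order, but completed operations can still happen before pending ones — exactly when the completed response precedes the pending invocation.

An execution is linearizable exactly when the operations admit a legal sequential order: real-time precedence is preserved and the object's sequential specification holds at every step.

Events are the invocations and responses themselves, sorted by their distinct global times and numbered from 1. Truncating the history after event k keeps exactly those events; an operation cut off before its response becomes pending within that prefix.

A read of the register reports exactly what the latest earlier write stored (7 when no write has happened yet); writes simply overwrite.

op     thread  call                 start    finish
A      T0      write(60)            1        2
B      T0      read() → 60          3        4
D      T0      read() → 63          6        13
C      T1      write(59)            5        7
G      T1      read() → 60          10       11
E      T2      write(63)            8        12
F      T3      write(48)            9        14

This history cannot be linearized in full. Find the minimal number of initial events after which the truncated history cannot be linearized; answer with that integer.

events 1..10 are linearizable, e.g. via A, B, C:
after step 1 (A write(60)): value 60
after step 2 (B read() → 60): value 60
after step 3 (C write(59)): value 59
at event 11 (G's time-11 response) nothing linearizes any more
including or dropping the 3 pending operations (D, E, F) in any combination fails
sample order A, B, C, G (pending dropped) stalls at step 4 — G read() → 60 has no legal effect

11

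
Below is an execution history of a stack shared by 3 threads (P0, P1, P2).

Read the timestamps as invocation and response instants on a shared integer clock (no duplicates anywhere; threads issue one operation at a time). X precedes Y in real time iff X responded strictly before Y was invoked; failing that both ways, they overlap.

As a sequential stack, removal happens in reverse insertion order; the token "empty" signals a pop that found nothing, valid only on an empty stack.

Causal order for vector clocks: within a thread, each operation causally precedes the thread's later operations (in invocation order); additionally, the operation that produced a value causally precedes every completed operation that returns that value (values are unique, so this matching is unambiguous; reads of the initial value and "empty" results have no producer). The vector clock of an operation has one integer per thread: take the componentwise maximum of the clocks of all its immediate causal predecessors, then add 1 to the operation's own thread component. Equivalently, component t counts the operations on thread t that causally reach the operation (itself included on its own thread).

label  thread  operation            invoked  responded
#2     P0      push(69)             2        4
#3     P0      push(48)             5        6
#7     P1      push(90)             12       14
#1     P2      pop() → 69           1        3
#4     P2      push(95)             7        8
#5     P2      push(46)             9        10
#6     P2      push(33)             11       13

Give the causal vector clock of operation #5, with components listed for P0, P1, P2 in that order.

no predecessors for #7 (invoked 12): P1 increments from zero → (0, 1, 0)
no predecessors for #2 (invoked 2): P0 increments from zero → (1, 0, 0)
invoked at 1, #1 merges VC(#2)=(1, 0, 0) and bumps P2's slot → (1, 0, 1)
invoked at 5, #3 merges VC(#2)=(1, 0, 0) and bumps P0's slot → (2, 0, 0)
invoked at 7, #4 merges VC(#1)=(1, 0, 1) and bumps P2's slot → (1, 0, 2)
invoked at 9, #5 merges VC(#4)=(1, 0, 2) and bumps P2's slot → (1, 0, 3)
invoked at 11, #6 merges VC(#5)=(1, 0, 3) and bumps P2's slot → (1, 0, 4)
target: VC(#5) = (1, 0, 3)

(1, 0, 3)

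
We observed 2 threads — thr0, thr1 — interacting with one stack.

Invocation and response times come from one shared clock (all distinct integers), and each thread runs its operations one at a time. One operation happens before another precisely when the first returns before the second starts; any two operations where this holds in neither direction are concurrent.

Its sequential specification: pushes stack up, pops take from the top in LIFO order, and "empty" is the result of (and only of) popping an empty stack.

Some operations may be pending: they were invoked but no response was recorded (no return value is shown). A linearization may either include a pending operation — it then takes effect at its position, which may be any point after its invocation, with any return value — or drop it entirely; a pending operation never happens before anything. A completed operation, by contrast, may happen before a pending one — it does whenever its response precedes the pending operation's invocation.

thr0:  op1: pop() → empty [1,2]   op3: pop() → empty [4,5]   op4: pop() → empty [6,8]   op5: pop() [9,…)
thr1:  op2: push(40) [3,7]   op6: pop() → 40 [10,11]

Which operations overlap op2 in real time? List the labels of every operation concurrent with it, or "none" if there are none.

concurrent with op2 ([3,7]): every op whose interval crosses 3..7
op1 [1,2]: before
op3 [4,5]: concurrent
op4 [6,8]: concurrent
op5 [9,…): after
op6 [10,11]: after

op3, op4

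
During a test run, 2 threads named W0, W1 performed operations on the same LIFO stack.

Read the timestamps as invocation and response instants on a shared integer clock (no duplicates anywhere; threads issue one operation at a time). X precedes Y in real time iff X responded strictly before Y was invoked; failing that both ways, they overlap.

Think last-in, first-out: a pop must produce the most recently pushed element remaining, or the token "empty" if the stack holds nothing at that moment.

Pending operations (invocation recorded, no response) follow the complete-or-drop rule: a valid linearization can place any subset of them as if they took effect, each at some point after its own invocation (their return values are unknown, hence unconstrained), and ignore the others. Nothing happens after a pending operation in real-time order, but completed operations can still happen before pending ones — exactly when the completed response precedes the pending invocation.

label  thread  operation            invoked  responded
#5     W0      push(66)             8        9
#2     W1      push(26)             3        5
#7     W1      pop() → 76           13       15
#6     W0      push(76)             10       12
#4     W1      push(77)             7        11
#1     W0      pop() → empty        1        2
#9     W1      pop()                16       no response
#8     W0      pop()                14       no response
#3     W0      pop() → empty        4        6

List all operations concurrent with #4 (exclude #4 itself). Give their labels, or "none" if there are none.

#5, #6

#4 spans [7,11]; an op avoiding the whole window 7..11 is ordered, any other is concurrent
#1 [1,2]: before
#2 [3,5]: before
#3 [4,6]: before
#5 [8,9]: concurrent
#6 [10,12]: concurrent
#7 [13,15]: after
#8 [14,…): after
#9 [16,…): after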